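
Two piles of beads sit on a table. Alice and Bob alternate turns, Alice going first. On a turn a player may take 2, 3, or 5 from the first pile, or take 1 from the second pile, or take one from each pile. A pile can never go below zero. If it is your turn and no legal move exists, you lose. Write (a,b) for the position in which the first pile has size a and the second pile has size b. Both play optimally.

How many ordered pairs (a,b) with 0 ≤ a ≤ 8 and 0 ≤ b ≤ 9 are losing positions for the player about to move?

30

Positions with no move are L. A position that does have a move is losing for the player to move precisely when every available move leads to a winning position for the opponent. Fill in the labels:
Every move lowers a or b (never raises either), so fill the grid row by row in increasing a, and left to right within a row: each cell's successors are then already labelled.
      b=0  b=1  b=2  b=3  b=4  b=5  b=6  b=7  b=8  b=9
a=0:    L    W    L    W    L    W    L    W    L    W
a=1:    L    W    L    W    L    W    L    W    L    W
a=2:    W    W    W    W    W    W    W    W    W    W
a=3:    W    L    W    L    W    L    W    L    W    L
a=4:    W    L    W    L    W    L    W    L    W    L
a=5:    W    W    W    W    W    W    W    W    W    W
a=6:    W    W    W    W    W    W    W    W    W    W
a=7:    L    W    L    W    L    W    L    W    L    W
a=8:    L    W    L    W    L    W    L    W    L    W
Cells with no legal move (terminal, hence L): (0,0), (1,0).
The remaining L cells, each justified by listing all of its moves:
(0,2): →(0,1)(W) only, which is W, so L
(0,4): →(0,3)(W) only, which is W, so L
(0,6): →(0,5)(W) only, which is W, so L
(0,8): →(0,7)(W) only, which is W, so L
(1,2): →(1,1)(W), (0,1)(W) — all W, so L
(1,4): →(1,3)(W), (0,3)(W) — all W, so L
(1,6): →(1,5)(W), (0,5)(W) — all W, so L
(1,8): →(1,7)(W), (0,7)(W) — all W, so L
(3,1): →(1,1)(W), (0,1)(W), (3,0)(W), (2,0)(W) — all W, so L
(3,3): →(1,3)(W), (0,3)(W), (3,2)(W), (2,2)(W) — all W, so L
(3,5): →(1,5)(W), (0,5)(W), (3,4)(W), (2,4)(W) — all W, so L
(3,7): →(1,7)(W), (0,7)(W), (3,6)(W), (2,6)(W) — all W, so L
(3,9): →(1,9)(W), (0,9)(W), (3,8)(W), (2,8)(W) — all W, so L
(4,1): →(2,1)(W), (1,1)(W), (4,0)(W), (3,0)(W) — all W, so L
(4,3): →(2,3)(W), (1,3)(W), (4,2)(W), (3,2)(W) — all W, so L
(4,5): →(2,5)(W), (1,5)(W), (4,4)(W), (3,4)(W) — all W, so L
(4,7): →(2,7)(W), (1,7)(W), (4,6)(W), (3,6)(W) — all W, so L
(4,9): →(2,9)(W), (1,9)(W), (4,8)(W), (3,8)(W) — all W, so L
(7,0): →(5,0)(W), (4,0)(W), (2,0)(W) — all W, so L
(7,2): →(5,2)(W), (4,2)(W), (2,2)(W), (7,1)(W), (6,1)(W) — all W, so L
(7,4): →(5,4)(W), (4,4)(W), (2,4)(W), (7,3)(W), (6,3)(W) — all W, so L
(7,6): →(5,6)(W), (4,6)(W), (2,6)(W), (7,5)(W), (6,5)(W) — all W, so L
(7,8): →(5,8)(W), (4,8)(W), (2,8)(W), (7,7)(W), (6,7)(W) — all W, so L
(8,0): →(6,0)(W), (5,0)(W), (3,0)(W) — all W, so L
(8,2): →(6,2)(W), (5,2)(W), (3,2)(W), (8,1)(W), (7,1)(W) — all W, so L
(8,4): →(6,4)(W), (5,4)(W), (3,4)(W), (8,3)(W), (7,3)(W) — all W, so L
(8,6): →(6,6)(W), (5,6)(W), (3,6)(W), (8,5)(W), (7,5)(W) — all W, so L
(8,8): →(6,8)(W), (5,8)(W), (3,8)(W), (8,7)(W), (7,7)(W) — all W, so L
Every other cell has at least one move into one of the L cells above, so it is W.
L cells per row: a=0: 5, a=1: 5, a=2: 0, a=3: 5, a=4: 5, a=5: 0, a=6: 0, a=7: 5, a=8: 5; total 30.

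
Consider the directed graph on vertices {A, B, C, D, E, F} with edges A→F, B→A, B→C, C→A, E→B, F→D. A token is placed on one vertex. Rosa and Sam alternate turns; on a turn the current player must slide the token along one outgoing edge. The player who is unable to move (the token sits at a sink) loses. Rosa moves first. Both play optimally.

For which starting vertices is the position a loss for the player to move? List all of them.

A, D, E

Label each position W (a win for the player to move) or L (a loss). A position with no legal move is L; any other position is W exactly when some move reaches an L, and L when every move reaches a W.
Every edge goes from a vertex to one that appears earlier in the order D, F, A, C, B, E, so processing vertices in that order labels each vertex after all of its successors.
D: no outgoing edge → L
F: W (go to D, an L position)
A: L (sole option F(W) is W)
C: W (go to A, an L position)
B: W (go to A, an L position)
E: L (sole option B(W) is W)
Reading off the rows marked L gives the requested list; there are 3 such vertices.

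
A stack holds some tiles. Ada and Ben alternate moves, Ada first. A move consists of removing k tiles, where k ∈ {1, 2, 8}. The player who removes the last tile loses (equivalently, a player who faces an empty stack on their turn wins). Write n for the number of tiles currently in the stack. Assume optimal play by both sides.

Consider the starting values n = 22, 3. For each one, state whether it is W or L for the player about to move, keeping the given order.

22: L, 3: W

Build the W/L table. Terminal = W. A non-terminal position is W if it has a move to some L; otherwise it is L.
n=0: no move; the opponent has just taken the last tile and therefore loses → W
n=1: only reaches 0(W), which is W → L
n=2: reaches L-position 1 → W
n=3: reaches L-position 1 → W
n=4: only reaches 3(W), 2(W), all W → L
n=5: reaches L-position 4 → W
n=6: reaches L-position 4 → W
n=7: only reaches 6(W), 5(W), all W → L
n=8: reaches L-position 7 → W
n=9: reaches L-position 7 → W
n=10: only reaches 9(W), 8(W), 2(W), all W → L
n=11: reaches L-position 10 → W
n=12: reaches L-position 10 → W
n=13: only reaches 12(W), 11(W), 5(W), all W → L
n=14: reaches L-position 13 → W
n=15: reaches L-position 13 → W
n=16: only reaches 15(W), 14(W), 8(W), all W → L
n=17: reaches L-position 16 → W
n=18: reaches L-position 16 → W
n=19: only reaches 18(W), 17(W), 11(W), all W → L
n=20: reaches L-position 19 → W
n=21: reaches L-position 19 → W
n=22: only reaches 21(W), 20(W), 14(W), all W → L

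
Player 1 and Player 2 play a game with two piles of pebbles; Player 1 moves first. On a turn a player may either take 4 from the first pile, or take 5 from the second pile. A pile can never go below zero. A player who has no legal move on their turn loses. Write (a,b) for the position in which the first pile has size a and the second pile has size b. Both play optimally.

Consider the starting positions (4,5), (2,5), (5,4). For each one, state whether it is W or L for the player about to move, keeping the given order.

(4,5): L, (2,5): W, (5,4): W

Compute win/loss labels from the base case upward. A position with no move is L. Any other position is W if it can reach an L in one move, else L.
No move ever increases a pile, so every position that can arise here has a ≤ 5 and b ≤ 5; it is enough to label the cells with 0 ≤ a ≤ 5 and 0 ≤ b ≤ 5.
Every move lowers a or b (never raises either), so fill the grid row by row in increasing a, and left to right within a row: each cell's successors are then already labelled.
      b=0  b=1  b=2  b=3  b=4  b=5
a=0:    L    L    L    L    L    W
a=1:    L    L    L    L    L    W
a=2:    L    L    L    L    L    W
a=3:    L    L    L    L    L    W
a=4:    W    W    W    W    W    L
a=5:    W    W    W    W    W    L
Cells with no legal move (terminal, hence L): (0,0), (0,1), (0,2), (0,3), (0,4), (1,0), (1,1), (1,2), (1,3), (1,4), (2,0), (2,1), (2,2), (2,3), (2,4), (3,0), (3,1), (3,2), (3,3), (3,4).
The remaining L cells, each justified by listing all of its moves:
(4,5): →(0,5)(W), (4,0)(W) — all W, so L
(5,5): →(1,5)(W), (5,0)(W) — all W, so L
Every other cell has at least one move into one of the L cells above, so it is W.
(4,5): one of the L cells justified above, so L
(2,5): the move to (2,0) reaches an L cell, so W
(5,4): the move to (1,4) reaches an L cell, so W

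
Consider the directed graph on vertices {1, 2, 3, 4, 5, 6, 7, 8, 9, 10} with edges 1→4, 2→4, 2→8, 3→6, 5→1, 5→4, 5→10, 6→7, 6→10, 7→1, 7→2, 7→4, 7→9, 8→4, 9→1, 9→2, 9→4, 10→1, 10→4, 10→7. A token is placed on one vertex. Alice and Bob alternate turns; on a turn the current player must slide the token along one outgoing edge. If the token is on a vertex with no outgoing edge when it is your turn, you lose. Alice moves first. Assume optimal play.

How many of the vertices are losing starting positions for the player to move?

Work bottom-up. With no move the player to move loses. Otherwise the position is W if at least one move leads to an L position for the opponent, and L if every move leads to a W.
Every edge goes from a vertex to one that appears earlier in the order 4, 1, 8, 2, 9, 7, 10, 5, 6, 3, so processing vertices in that order labels each vertex after all of its successors.
4: no outgoing edge → L
1: reaches L-position 4 → W
8: reaches L-position 4 → W
2: reaches L-position 4 → W
9: reaches L-position 4 → W
7: reaches L-position 4 → W
10: reaches L-position 4 → W
5: reaches L-position 4 → W
6: only reaches 10(W), 7(W), all W → L
3: reaches L-position 6 → W
The L vertices are 4, 6; that is 2 in all.

2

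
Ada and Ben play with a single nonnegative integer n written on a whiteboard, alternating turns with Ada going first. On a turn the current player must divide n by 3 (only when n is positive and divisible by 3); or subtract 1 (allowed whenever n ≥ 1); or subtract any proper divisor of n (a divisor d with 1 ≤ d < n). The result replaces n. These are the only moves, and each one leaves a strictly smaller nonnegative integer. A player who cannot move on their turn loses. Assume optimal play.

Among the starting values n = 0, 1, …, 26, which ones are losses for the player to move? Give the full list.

Use the standard recursion: the mover loses at a terminal position; elsewhere, the mover wins exactly when some move hands the opponent an L position.
n=0: no move → L
n=1: W (go to 0, an L position)
n=2: L (sole option 1(W) is W)
n=3: W (go to 2, an L position)
n=4: W (go to 2, an L position)
n=5: L (sole option 4(W) is W)
n=6: W (go to 2, an L position)
n=7: L (sole option 6(W) is W)
n=8: W (go to 7, an L position)
n=9: L (options 3(W), 6(W), 8(W) are all W)
n=10: W (go to 5, an L position)
n=11: L (sole option 10(W) is W)
n=12: W (go to 9, an L position)
n=13: L (sole option 12(W) is W)
n=14: W (go to 7, an L position)
n=15: W (go to 5, an L position)
n=16: L (options 8(W), 12(W), 14(W), 15(W) are all W)
n=17: W (go to 16, an L position)
n=18: W (go to 9, an L position)
n=19: L (sole option 18(W) is W)
n=20: W (go to 16, an L position)
n=21: W (go to 7, an L position)
n=22: W (go to 11, an L position)
n=23: L (sole option 22(W) is W)
n=24: W (go to 16, an L position)
n=25: L (options 20(W), 24(W) are all W)
n=26: W (go to 13, an L position)
The losing starting values of n are exactly the entries labelled L in this table (11 of them).

0, 2, 5, 7, 9, 11, 13, 16, 19, 23, 25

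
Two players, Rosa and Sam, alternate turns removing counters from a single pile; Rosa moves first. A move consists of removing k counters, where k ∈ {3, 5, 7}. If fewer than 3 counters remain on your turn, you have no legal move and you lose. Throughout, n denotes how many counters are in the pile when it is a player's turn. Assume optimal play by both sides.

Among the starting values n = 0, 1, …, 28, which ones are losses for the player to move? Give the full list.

0, 1, 2, 10, 11, 12, 20, 21, 22

Build the W/L table. Terminal = L. A non-terminal position is W if it has a move to some L; otherwise it is L.
n=0: no move → L
n=1: no move → L
n=2: no move → L
n=3: →0(L), so W
n=4: →1(L), so W
n=5: →2(L), so W
n=6: →1(L), so W
n=7: →2(L), so W
n=8: →1(L), so W
n=9: →2(L), so W
n=10: →7(W), 5(W), 3(W) — all W, so L
n=11: →8(W), 6(W), 4(W) — all W, so L
n=12: →9(W), 7(W), 5(W) — all W, so L
n=13: →10(L), so W
n=14: →11(L), so W
n=15: →12(L), so W
n=16: →11(L), so W
n=17: →12(L), so W
n=18: →11(L), so W
n=19: →12(L), so W
n=20: →17(W), 15(W), 13(W) — all W, so L
n=21: →18(W), 16(W), 14(W) — all W, so L
n=22: →19(W), 17(W), 15(W) — all W, so L
n=23: →20(L), so W
n=24: →21(L), so W
n=25: →22(L), so W
n=26: →21(L), so W
n=27: →22(L), so W
n=28: →21(L), so W
Reading off the rows marked L gives the requested list; there are 9 such values of n.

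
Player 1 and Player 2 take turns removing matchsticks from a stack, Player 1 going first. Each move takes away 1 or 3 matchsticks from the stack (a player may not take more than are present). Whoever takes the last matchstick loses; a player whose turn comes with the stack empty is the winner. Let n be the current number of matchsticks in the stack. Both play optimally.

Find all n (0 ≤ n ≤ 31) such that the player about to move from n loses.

1, 3, 5, 7, 9, 11, 13, 15, 17, 19, 21, 23, 25, 27, 29, 31

Classify positions by backward induction: terminal positions (no move available) are W. From any other position, the mover wins iff some move reaches an L.
n=0: no move; the opponent has just taken the last matchstick and therefore loses → W
n=1: only reaches 0(W), which is W → L
n=2: reaches L-position 1 → W
n=3: only reaches 2(W), 0(W), all W → L
n=4: reaches L-position 3 → W
n=5: only reaches 4(W), 2(W), all W → L
n=6: reaches L-position 5 → W
n=7: only reaches 6(W), 4(W), all W → L
n=8: reaches L-position 7 → W
n=9: only reaches 8(W), 6(W), all W → L
n=10: reaches L-position 9 → W
n=11: only reaches 10(W), 8(W), all W → L
n=12: reaches L-position 11 → W
n=13: only reaches 12(W), 10(W), all W → L
n=14: reaches L-position 13 → W
n=15: only reaches 14(W), 12(W), all W → L
n=16: reaches L-position 15 → W
n=17: only reaches 16(W), 14(W), all W → L
n=18: reaches L-position 17 → W
n=19: only reaches 18(W), 16(W), all W → L
n=20: reaches L-position 19 → W
n=21: only reaches 20(W), 18(W), all W → L
n=22: reaches L-position 21 → W
n=23: only reaches 22(W), 20(W), all W → L
n=24: reaches L-position 23 → W
n=25: only reaches 24(W), 22(W), all W → L
n=26: reaches L-position 25 → W
n=27: only reaches 26(W), 24(W), all W → L
n=28: reaches L-position 27 → W
n=29: only reaches 28(W), 26(W), all W → L
n=30: reaches L-position 29 → W
n=31: only reaches 30(W), 28(W), all W → L
Reading off the rows marked L gives the requested list; there are 16 such values of n.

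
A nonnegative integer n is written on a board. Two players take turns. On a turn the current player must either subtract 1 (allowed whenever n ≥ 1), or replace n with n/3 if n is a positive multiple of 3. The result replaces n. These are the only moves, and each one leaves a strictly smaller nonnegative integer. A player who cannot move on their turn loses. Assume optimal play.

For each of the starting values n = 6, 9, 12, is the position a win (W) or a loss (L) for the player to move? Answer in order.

6: W, 9: L, 12: W

Classify positions by backward induction: terminal positions (no move available) are L. From any other position, the mover wins iff some move reaches an L.
n=0: no move → L
n=1: W (go to 0, an L position)
n=2: L (sole option 1(W) is W)
n=3: W (go to 2, an L position)
n=4: L (sole option 3(W) is W)
n=5: W (go to 4, an L position)
n=6: W (go to 2, an L position)
n=7: L (sole option 6(W) is W)
n=8: W (go to 7, an L position)
n=9: L (options 3(W), 8(W) are all W)
n=10: W (go to 9, an L position)
n=11: L (sole option 10(W) is W)
n=12: W (go to 4, an L position)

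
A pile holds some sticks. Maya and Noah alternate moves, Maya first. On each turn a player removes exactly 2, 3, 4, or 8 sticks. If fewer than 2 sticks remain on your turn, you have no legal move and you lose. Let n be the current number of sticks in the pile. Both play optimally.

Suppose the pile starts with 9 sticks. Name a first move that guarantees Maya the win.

Remove 2, leaving 7.

Label each position W (a win for the player to move) or L (a loss). A position with no legal move is L; any other position is W exactly when some move reaches an L, and L when every move reaches a W.
n=0: no move → L
n=1: no move → L
n=2: reaches L-position 0 → W
n=3: reaches L-position 1 → W
n=4: reaches L-position 1 → W
n=5: reaches L-position 1 → W
n=6: only reaches 4(W), 3(W), 2(W), all W → L
n=7: only reaches 5(W), 4(W), 3(W), all W → L
n=8: reaches L-position 6 → W
n=9: reaches L-position 7 → W
From 9, the L positions reachable in one move are: 7, 6, 1. Any move reaching one of these is winning.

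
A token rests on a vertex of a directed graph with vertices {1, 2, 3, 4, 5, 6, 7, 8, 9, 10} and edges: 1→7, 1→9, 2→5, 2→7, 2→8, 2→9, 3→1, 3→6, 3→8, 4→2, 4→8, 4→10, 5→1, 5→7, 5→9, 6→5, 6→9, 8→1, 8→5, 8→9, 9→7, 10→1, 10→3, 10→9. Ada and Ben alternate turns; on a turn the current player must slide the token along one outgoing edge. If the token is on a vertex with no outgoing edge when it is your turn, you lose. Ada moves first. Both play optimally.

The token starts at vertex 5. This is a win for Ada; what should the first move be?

Use the standard recursion: the mover loses at a terminal position; elsewhere, the mover wins exactly when some move hands the opponent an L position.
Every edge goes from a vertex to one that appears earlier in the order 7, 9, 1, 5, 6, 8, 2, 3, 10, 4, so processing vertices in that order labels each vertex after all of its successors.
7: no outgoing edge → L
9: →7(L), so W
1: →7(L), so W
5: →7(L), so W
6: →5(W), 9(W) — all W, so L
8: →5(W), 1(W), 9(W) — all W, so L
2: →8(L), so W
3: →8(L), so W
10: →3(W), 1(W), 9(W) — all W, so L
4: →10(L), so W
From 5, the L positions reachable in one move are: 7.

Move to 7.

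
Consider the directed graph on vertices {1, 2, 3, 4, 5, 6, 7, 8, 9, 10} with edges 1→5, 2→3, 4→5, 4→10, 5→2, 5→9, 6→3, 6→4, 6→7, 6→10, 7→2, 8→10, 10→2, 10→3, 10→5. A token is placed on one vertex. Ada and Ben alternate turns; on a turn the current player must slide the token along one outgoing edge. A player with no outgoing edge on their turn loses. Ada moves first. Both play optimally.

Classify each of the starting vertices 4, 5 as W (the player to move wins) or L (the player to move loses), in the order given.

Work bottom-up. With no move the player to move loses. Otherwise the position is W if at least one move leads to an L position for the opponent, and L if every move leads to a W.
Every edge goes from a vertex to one that appears earlier in the order 3, 9, 2, 5, 10, 4, 7, 8, 1, 6, so processing vertices in that order labels each vertex after all of its successors.
3: no outgoing edge → L
9: no outgoing edge → L
2: W (go to 3, an L position)
5: W (go to 9, an L position)
10: W (go to 3, an L position)
4: L (options 10(W), 5(W) are all W)
7: L (sole option 2(W) is W)
8: L (sole option 10(W) is W)
1: L (sole option 5(W) is W)
6: W (go to 7, an L position)

4: L, 5: W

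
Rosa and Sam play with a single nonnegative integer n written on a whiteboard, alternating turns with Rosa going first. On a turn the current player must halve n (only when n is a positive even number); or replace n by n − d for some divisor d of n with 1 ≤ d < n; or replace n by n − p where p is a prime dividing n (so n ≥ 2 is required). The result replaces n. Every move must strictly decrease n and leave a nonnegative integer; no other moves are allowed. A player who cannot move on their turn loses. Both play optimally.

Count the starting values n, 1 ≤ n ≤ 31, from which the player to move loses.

6

Build the W/L table. Terminal = L. A non-terminal position is W if it has a move to some L; otherwise it is L.
n=0: no move → L
n=1: no move → L
n=2: W (go to 0, an L position)
n=3: W (go to 0, an L position)
n=4: L (options 2(W), 3(W) are all W)
n=5: W (go to 0, an L position)
n=6: W (go to 4, an L position)
n=7: W (go to 0, an L position)
n=8: W (go to 4, an L position)
n=9: L (options 6(W), 8(W) are all W)
n=10: W (go to 9, an L position)
n=11: W (go to 0, an L position)
n=12: W (go to 9, an L position)
n=13: W (go to 0, an L position)
n=14: L (options 7(W), 12(W), 13(W) are all W)
n=15: W (go to 14, an L position)
n=16: W (go to 14, an L position)
n=17: W (go to 0, an L position)
n=18: W (go to 9, an L position)
n=19: W (go to 0, an L position)
n=20: L (options 10(W), 15(W), 16(W), 18(W), 19(W) are all W)
n=21: W (go to 14, an L position)
n=22: W (go to 20, an L position)
n=23: W (go to 0, an L position)
n=24: W (go to 20, an L position)
n=25: W (go to 20, an L position)
n=26: L (options 13(W), 24(W), 25(W) are all W)
n=27: W (go to 26, an L position)
n=28: W (go to 14, an L position)
n=29: W (go to 0, an L position)
n=30: W (go to 20, an L position)
n=31: W (go to 0, an L position)
L entries with 1 ≤ n ≤ 31 (n=0 is outside the asked range and is not counted): n = 1, 4, 9, 14, 20, 26; that makes 6.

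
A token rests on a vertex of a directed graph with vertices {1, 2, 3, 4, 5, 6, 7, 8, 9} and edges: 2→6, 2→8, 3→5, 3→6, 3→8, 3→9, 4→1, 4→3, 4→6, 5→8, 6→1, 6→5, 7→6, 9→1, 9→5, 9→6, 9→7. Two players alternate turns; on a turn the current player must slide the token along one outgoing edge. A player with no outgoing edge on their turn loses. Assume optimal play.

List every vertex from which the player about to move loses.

Build the W/L table. Terminal = L. A non-terminal position is W if it has a move to some L; otherwise it is L.
Every edge goes from a vertex to one that appears earlier in the order 8, 1, 5, 6, 7, 2, 9, 3, 4, so processing vertices in that order labels each vertex after all of its successors.
8: no outgoing edge → L
1: no outgoing edge → L
5: reaches L-position 8 → W
6: reaches L-position 1 → W
7: only reaches 6(W), which is W → L
2: reaches L-position 8 → W
9: reaches L-position 7 → W
3: reaches L-position 8 → W
4: reaches L-position 1 → W
Reading off the rows marked L gives the requested list; there are 3 such vertices.

1, 7, 8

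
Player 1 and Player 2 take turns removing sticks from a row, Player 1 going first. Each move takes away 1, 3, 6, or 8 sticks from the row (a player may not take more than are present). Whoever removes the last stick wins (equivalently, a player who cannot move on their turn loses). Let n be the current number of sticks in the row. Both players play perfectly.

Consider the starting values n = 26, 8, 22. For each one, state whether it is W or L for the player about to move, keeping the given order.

Use the standard recursion: the mover loses at a terminal position; elsewhere, the mover wins exactly when some move hands the opponent an L position.
n=0: no move → L
n=1: reaches L-position 0 → W
n=2: only reaches 1(W), which is W → L
n=3: reaches L-position 2 → W
n=4: only reaches 3(W), 1(W), all W → L
n=5: reaches L-position 4 → W
n=6: reaches L-position 0 → W
n=7: reaches L-position 4 → W
n=8: reaches L-position 2 → W
n=9: only reaches 8(W), 6(W), 3(W), 1(W), all W → L
n=10: reaches L-position 9 → W
n=11: only reaches 10(W), 8(W), 5(W), 3(W), all W → L
n=12: reaches L-position 11 → W
n=13: only reaches 12(W), 10(W), 7(W), 5(W), all W → L
n=14: reaches L-position 13 → W
n=15: reaches L-position 9 → W
n=16: reaches L-position 13 → W
n=17: reaches L-position 11 → W
n=18: only reaches 17(W), 15(W), 12(W), 10(W), all W → L
n=19: reaches L-position 18 → W
n=20: only reaches 19(W), 17(W), 14(W), 12(W), all W → L
n=21: reaches L-position 20 → W
n=22: only reaches 21(W), 19(W), 16(W), 14(W), all W → L
n=23: reaches L-position 22 → W
n=24: reaches L-position 18 → W
n=25: reaches L-position 22 → W
n=26: reaches L-position 20 → W

26: W, 8: W, 22: L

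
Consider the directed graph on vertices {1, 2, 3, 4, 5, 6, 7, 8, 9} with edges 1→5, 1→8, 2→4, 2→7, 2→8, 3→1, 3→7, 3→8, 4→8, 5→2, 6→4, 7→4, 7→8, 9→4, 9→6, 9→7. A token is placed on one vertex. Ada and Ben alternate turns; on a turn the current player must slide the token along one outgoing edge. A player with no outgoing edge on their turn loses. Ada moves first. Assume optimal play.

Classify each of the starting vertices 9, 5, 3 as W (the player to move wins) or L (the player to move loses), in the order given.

9: W, 5: L, 3: W

Work bottom-up. With no move the player to move loses. Otherwise the position is W if at least one move leads to an L position for the opponent, and L if every move leads to a W.
Every edge goes from a vertex to one that appears earlier in the order 8, 4, 7, 2, 6, 9, 5, 1, 3, so processing vertices in that order labels each vertex after all of its successors.
8: no outgoing edge → L
4: reaches L-position 8 → W
7: reaches L-position 8 → W
2: reaches L-position 8 → W
6: only reaches 4(W), which is W → L
9: reaches L-position 6 → W
5: only reaches 2(W), which is W → L
1: reaches L-position 5 → W
3: reaches L-position 8 → W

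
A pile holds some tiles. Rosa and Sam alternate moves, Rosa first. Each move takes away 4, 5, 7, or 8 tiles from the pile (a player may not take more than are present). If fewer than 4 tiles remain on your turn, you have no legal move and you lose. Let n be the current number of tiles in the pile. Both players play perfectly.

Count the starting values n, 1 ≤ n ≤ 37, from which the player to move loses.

13

Positions with no move are L. A position that does have a move is losing for the player to move precisely when every available move leads to a winning position for the opponent. Fill in the labels:
n=0: no move → L
n=1: no move → L
n=2: no move → L
n=3: no move → L
n=4: W (go to 0, an L position)
n=5: W (go to 1, an L position)
n=6: W (go to 2, an L position)
n=7: W (go to 3, an L position)
n=8: W (go to 3, an L position)
n=9: W (go to 2, an L position)
n=10: W (go to 3, an L position)
n=11: W (go to 3, an L position)
n=12: L (options 8(W), 7(W), 5(W), 4(W) are all W)
n=13: L (options 9(W), 8(W), 6(W), 5(W) are all W)
n=14: L (options 10(W), 9(W), 7(W), 6(W) are all W)
n=15: L (options 11(W), 10(W), 8(W), 7(W) are all W)
n=16: W (go to 12, an L position)
n=17: W (go to 13, an L position)
n=18: W (go to 14, an L position)
n=19: W (go to 15, an L position)
n=20: W (go to 15, an L position)
n=21: W (go to 14, an L position)
n=22: W (go to 15, an L position)
n=23: W (go to 15, an L position)
n=24: L (options 20(W), 19(W), 17(W), 16(W) are all W)
n=25: L (options 21(W), 20(W), 18(W), 17(W) are all W)
n=26: L (options 22(W), 21(W), 19(W), 18(W) are all W)
n=27: L (options 23(W), 22(W), 20(W), 19(W) are all W)
n=28: W (go to 24, an L position)
n=29: W (go to 25, an L position)
n=30: W (go to 26, an L position)
n=31: W (go to 27, an L position)
n=32: W (go to 27, an L position)
n=33: W (go to 26, an L position)
n=34: W (go to 27, an L position)
n=35: W (go to 27, an L position)
n=36: L (options 32(W), 31(W), 29(W), 28(W) are all W)
n=37: L (options 33(W), 32(W), 30(W), 29(W) are all W)
L entries with 1 ≤ n ≤ 37 (n=0 is outside the asked range and is not counted): n = 1, 2, 3, 12, 13, 14, 15, 24, 25, 26, 27, 36, 37; that makes 13.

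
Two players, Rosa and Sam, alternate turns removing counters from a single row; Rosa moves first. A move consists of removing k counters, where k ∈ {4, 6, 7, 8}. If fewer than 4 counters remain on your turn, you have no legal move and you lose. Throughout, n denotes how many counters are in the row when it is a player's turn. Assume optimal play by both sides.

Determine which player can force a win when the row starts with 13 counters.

Sam wins.

Classify positions by backward induction: terminal positions (no move available) are L. From any other position, the mover wins iff some move reaches an L.
n=0: no move → L
n=1: no move → L
n=2: no move → L
n=3: no move → L
n=4: can move to 0, which is L ⇒ W
n=5: can move to 1, which is L ⇒ W
n=6: can move to 2, which is L ⇒ W
n=7: can move to 3, which is L ⇒ W
n=8: can move to 2, which is L ⇒ W
n=9: can move to 3, which is L ⇒ W
n=10: can move to 3, which is L ⇒ W
n=11: can move to 3, which is L ⇒ W
n=12: moves to 8(W), 6(W), 5(W), 4(W); every one is W ⇒ L
n=13: moves to 9(W), 7(W), 6(W), 5(W); every one is W ⇒ L
The starting position 13 is L: whatever Rosa does, the opponent receives a W position.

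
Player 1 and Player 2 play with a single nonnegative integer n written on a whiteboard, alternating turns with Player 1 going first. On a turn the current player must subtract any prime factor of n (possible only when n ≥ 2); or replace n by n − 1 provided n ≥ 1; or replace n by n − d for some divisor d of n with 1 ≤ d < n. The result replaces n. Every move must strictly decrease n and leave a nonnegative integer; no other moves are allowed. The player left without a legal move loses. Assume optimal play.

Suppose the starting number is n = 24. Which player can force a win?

Player 1 wins.

Compute win/loss labels from the base case upward. A position with no move is L. Any other position is W if it can reach an L in one move, else L.
n=0: no move → L
n=1: reaches L-position 0 → W
n=2: reaches L-position 0 → W
n=3: reaches L-position 0 → W
n=4: only reaches 2(W), 3(W), all W → L
n=5: reaches L-position 0 → W
n=6: reaches L-position 4 → W
n=7: reaches L-position 0 → W
n=8: reaches L-position 4 → W
n=9: only reaches 6(W), 8(W), all W → L
n=10: reaches L-position 9 → W
n=11: reaches L-position 0 → W
n=12: reaches L-position 9 → W
n=13: reaches L-position 0 → W
n=14: only reaches 7(W), 12(W), 13(W), all W → L
n=15: reaches L-position 14 → W
n=16: reaches L-position 14 → W
n=17: reaches L-position 0 → W
n=18: reaches L-position 9 → W
n=19: reaches L-position 0 → W
n=20: only reaches 10(W), 15(W), 16(W), 18(W), 19(W), all W → L
n=21: reaches L-position 14 → W
n=22: reaches L-position 20 → W
n=23: reaches L-position 0 → W
n=24: reaches L-position 20 → W
From 24 Player 1 can move to 20, reaching an L position.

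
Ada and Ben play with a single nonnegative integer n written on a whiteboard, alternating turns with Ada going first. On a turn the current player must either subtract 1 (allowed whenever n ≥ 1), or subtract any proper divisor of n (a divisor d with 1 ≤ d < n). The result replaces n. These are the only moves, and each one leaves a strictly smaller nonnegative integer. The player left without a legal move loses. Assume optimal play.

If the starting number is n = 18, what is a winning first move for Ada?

Positions with no move are L. A position that does have a move is losing for the player to move precisely when every available move leads to a winning position for the opponent. Fill in the labels:
n=0: no move → L
n=1: W (go to 0, an L position)
n=2: L (sole option 1(W) is W)
n=3: W (go to 2, an L position)
n=4: W (go to 2, an L position)
n=5: L (sole option 4(W) is W)
n=6: W (go to 5, an L position)
n=7: L (sole option 6(W) is W)
n=8: W (go to 7, an L position)
n=9: L (options 6(W), 8(W) are all W)
n=10: W (go to 5, an L position)
n=11: L (sole option 10(W) is W)
n=12: W (go to 9, an L position)
n=13: L (sole option 12(W) is W)
n=14: W (go to 7, an L position)
n=15: L (options 10(W), 12(W), 14(W) are all W)
n=16: W (go to 15, an L position)
n=17: L (sole option 16(W) is W)
n=18: W (go to 9, an L position)
From 18, the L positions reachable in one move are: 9, 15, 17. Any move reaching one of these is winning.

Move to 9.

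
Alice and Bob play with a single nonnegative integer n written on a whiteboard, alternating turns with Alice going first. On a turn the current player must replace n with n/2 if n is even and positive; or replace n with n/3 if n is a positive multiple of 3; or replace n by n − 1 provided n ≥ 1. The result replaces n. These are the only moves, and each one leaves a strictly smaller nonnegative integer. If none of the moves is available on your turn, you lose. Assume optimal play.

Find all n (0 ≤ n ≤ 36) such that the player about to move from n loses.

0, 2, 5, 7, 9, 11, 13, 16, 19, 23, 25, 28, 30, 34, 36

Positions with no move are L. A position that does have a move is losing for the player to move precisely when every available move leads to a winning position for the opponent. Fill in the labels:
n=0: no move → L
n=1: can move to 0, which is L ⇒ W
n=2: the only move is to 1(W), a W ⇒ L
n=3: can move to 2, which is L ⇒ W
n=4: can move to 2, which is L ⇒ W
n=5: the only move is to 4(W), a W ⇒ L
n=6: can move to 2, which is L ⇒ W
n=7: the only move is to 6(W), a W ⇒ L
n=8: can move to 7, which is L ⇒ W
n=9: moves to 3(W), 8(W); every one is W ⇒ L
n=10: can move to 5, which is L ⇒ W
n=11: the only move is to 10(W), a W ⇒ L
n=12: can move to 11, which is L ⇒ W
n=13: the only move is to 12(W), a W ⇒ L
n=14: can move to 7, which is L ⇒ W
n=15: can move to 5, which is L ⇒ W
n=16: moves to 8(W), 15(W); every one is W ⇒ L
n=17: can move to 16, which is L ⇒ W
n=18: can move to 9, which is L ⇒ W
n=19: the only move is to 18(W), a W ⇒ L
n=20: can move to 19, which is L ⇒ W
n=21: can move to 7, which is L ⇒ W
n=22: can move to 11, which is L ⇒ W
n=23: the only move is to 22(W), a W ⇒ L
n=24: can move to 23, which is L ⇒ W
n=25: the only move is to 24(W), a W ⇒ L
n=26: can move to 13, which is L ⇒ W
n=27: can move to 9, which is L ⇒ W
n=28: moves to 14(W), 27(W); every one is W ⇒ L
n=29: can move to 28, which is L ⇒ W
n=30: moves to 10(W), 15(W), 29(W); every one is W ⇒ L
n=31: can move to 30, which is L ⇒ W
n=32: can move to 16, which is L ⇒ W
n=33: can move to 11, which is L ⇒ W
n=34: moves to 17(W), 33(W); every one is W ⇒ L
n=35: can move to 34, which is L ⇒ W
n=36: moves to 12(W), 18(W), 35(W); every one is W ⇒ L
The losing starting values of n are exactly the entries labelled L in this table (15 of them).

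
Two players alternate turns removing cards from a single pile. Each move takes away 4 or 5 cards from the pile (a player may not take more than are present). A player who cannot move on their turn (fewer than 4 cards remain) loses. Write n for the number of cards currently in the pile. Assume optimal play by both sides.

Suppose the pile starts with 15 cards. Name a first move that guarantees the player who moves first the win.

Remove 4, leaving 11.

Label each position W (a win for the player to move) or L (a loss). A position with no legal move is L; any other position is W exactly when some move reaches an L, and L when every move reaches a W.
n=0: no move → L
n=1: no move → L
n=2: no move → L
n=3: no move → L
n=4: W (go to 0, an L position)
n=5: W (go to 1, an L position)
n=6: W (go to 2, an L position)
n=7: W (go to 3, an L position)
n=8: W (go to 3, an L position)
n=9: L (options 5(W), 4(W) are all W)
n=10: L (options 6(W), 5(W) are all W)
n=11: L (options 7(W), 6(W) are all W)
n=12: L (options 8(W), 7(W) are all W)
n=13: W (go to 9, an L position)
n=14: W (go to 10, an L position)
n=15: W (go to 11, an L position)
From 15, the L positions reachable in one move are: 11, 10. Any move reaching one of these is winning.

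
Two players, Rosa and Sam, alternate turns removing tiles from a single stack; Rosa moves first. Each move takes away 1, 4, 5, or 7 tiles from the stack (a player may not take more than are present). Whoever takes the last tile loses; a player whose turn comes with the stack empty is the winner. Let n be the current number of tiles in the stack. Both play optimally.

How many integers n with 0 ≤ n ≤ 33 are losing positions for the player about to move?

Label each position W (a win for the player to move) or L (a loss). A position with no legal move is W; any other position is W exactly when some move reaches an L, and L when every move reaches a W.
n=0: no move; the opponent has just taken the last tile and therefore loses → W
n=1: the only move is to 0(W), a W ⇒ L
n=2: can move to 1, which is L ⇒ W
n=3: the only move is to 2(W), a W ⇒ L
n=4: can move to 3, which is L ⇒ W
n=5: can move to 1, which is L ⇒ W
n=6: can move to 1, which is L ⇒ W
n=7: can move to 3, which is L ⇒ W
n=8: can move to 3, which is L ⇒ W
n=9: moves to 8(W), 5(W), 4(W), 2(W); every one is W ⇒ L
n=10: can move to 9, which is L ⇒ W
n=11: moves to 10(W), 7(W), 6(W), 4(W); every one is W ⇒ L
n=12: can move to 11, which is L ⇒ W
n=13: can move to 9, which is L ⇒ W
n=14: can move to 9, which is L ⇒ W
n=15: can move to 11, which is L ⇒ W
n=16: can move to 11, which is L ⇒ W
n=17: moves to 16(W), 13(W), 12(W), 10(W); every one is W ⇒ L
n=18: can move to 17, which is L ⇒ W
n=19: moves to 18(W), 15(W), 14(W), 12(W); every one is W ⇒ L
n=20: can move to 19, which is L ⇒ W
n=21: can move to 17, which is L ⇒ W
n=22: can move to 17, which is L ⇒ W
n=23: can move to 19, which is L ⇒ W
n=24: can move to 19, which is L ⇒ W
n=25: moves to 24(W), 21(W), 20(W), 18(W); every one is W ⇒ L
n=26: can move to 25, which is L ⇒ W
n=27: moves to 26(W), 23(W), 22(W), 20(W); every one is W ⇒ L
n=28: can move to 27, which is L ⇒ W
n=29: can move to 25, which is L ⇒ W
n=30: can move to 25, which is L ⇒ W
n=31: can move to 27, which is L ⇒ W
n=32: can move to 27, which is L ⇒ W
n=33: moves to 32(W), 29(W), 28(W), 26(W); every one is W ⇒ L
L entries with 0 ≤ n ≤ 33: n = 1, 3, 9, 11, 17, 19, 25, 27, 33; that makes 9.

9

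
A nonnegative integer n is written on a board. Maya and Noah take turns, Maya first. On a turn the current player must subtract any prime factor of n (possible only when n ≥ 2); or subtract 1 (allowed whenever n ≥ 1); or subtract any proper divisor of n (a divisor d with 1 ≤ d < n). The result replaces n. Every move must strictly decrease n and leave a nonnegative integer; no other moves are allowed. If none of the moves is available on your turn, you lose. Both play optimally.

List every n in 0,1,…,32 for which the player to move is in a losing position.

Label each position W (a win for the player to move) or L (a loss). A position with no legal move is L; any other position is W exactly when some move reaches an L, and L when every move reaches a W.
n=0: no move → L
n=1: can move to 0, which is L ⇒ W
n=2: can move to 0, which is L ⇒ W
n=3: can move to 0, which is L ⇒ W
n=4: moves to 2(W), 3(W); every one is W ⇒ L
n=5: can move to 0, which is L ⇒ W
n=6: can move to 4, which is L ⇒ W
n=7: can move to 0, which is L ⇒ W
n=8: can move to 4, which is L ⇒ W
n=9: moves to 6(W), 8(W); every one is W ⇒ L
n=10: can move to 9, which is L ⇒ W
n=11: can move to 0, which is L ⇒ W
n=12: can move to 9, which is L ⇒ W
n=13: can move to 0, which is L ⇒ W
n=14: moves to 7(W), 12(W), 13(W); every one is W ⇒ L
n=15: can move to 14, which is L ⇒ W
n=16: can move to 14, which is L ⇒ W
n=17: can move to 0, which is L ⇒ W
n=18: can move to 9, which is L ⇒ W
n=19: can move to 0, which is L ⇒ W
n=20: moves to 10(W), 15(W), 16(W), 18(W), 19(W); every one is W ⇒ L
n=21: can move to 14, which is L ⇒ W
n=22: can move to 20, which is L ⇒ W
n=23: can move to 0, which is L ⇒ W
n=24: can move to 20, which is L ⇒ W
n=25: can move to 20, which is L ⇒ W
n=26: moves to 13(W), 24(W), 25(W); every one is W ⇒ L
n=27: can move to 26, which is L ⇒ W
n=28: can move to 14, which is L ⇒ W
n=29: can move to 0, which is L ⇒ W
n=30: can move to 20, which is L ⇒ W
n=31: can move to 0, which is L ⇒ W
n=32: moves to 16(W), 24(W), 28(W), 30(W), 31(W); every one is W ⇒ L
Reading off the rows marked L gives the requested list; there are 7 such values of n.

0, 4, 9, 14, 20, 26, 32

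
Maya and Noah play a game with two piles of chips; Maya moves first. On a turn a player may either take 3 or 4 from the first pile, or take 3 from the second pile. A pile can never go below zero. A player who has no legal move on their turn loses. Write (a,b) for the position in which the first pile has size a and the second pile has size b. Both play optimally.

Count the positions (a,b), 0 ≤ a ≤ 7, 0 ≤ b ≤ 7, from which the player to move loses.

Classify positions by backward induction: terminal positions (no move available) are L. From any other position, the mover wins iff some move reaches an L.
Every move lowers a or b (never raises either), so fill the grid row by row in increasing a, and left to right within a row: each cell's successors are then already labelled.
      b=0  b=1  b=2  b=3  b=4  b=5  b=6  b=7
a=0:    L    L    L    W    W    W    L    L
a=1:    L    L    L    W    W    W    L    L
a=2:    L    L    L    W    W    W    L    L
a=3:    W    W    W    L    L    L    W    W
a=4:    W    W    W    L    L    L    W    W
a=5:    W    W    W    L    L    L    W    W
a=6:    W    W    W    W    W    W    W    W
a=7:    L    L    L    W    W    W    L    L
Cells with no legal move (terminal, hence L): (0,0), (0,1), (0,2), (1,0), (1,1), (1,2), (2,0), (2,1), (2,2).
The remaining L cells, each justified by listing all of its moves:
(0,6): only reaches (0,3)(W), which is W → L
(0,7): only reaches (0,4)(W), which is W → L
(1,6): only reaches (1,3)(W), which is W → L
(1,7): only reaches (1,4)(W), which is W → L
(2,6): only reaches (2,3)(W), which is W → L
(2,7): only reaches (2,4)(W), which is W → L
(3,3): only reaches (0,3)(W), (3,0)(W), all W → L
(3,4): only reaches (0,4)(W), (3,1)(W), all W → L
(3,5): only reaches (0,5)(W), (3,2)(W), all W → L
(4,3): only reaches (1,3)(W), (0,3)(W), (4,0)(W), all W → L
(4,4): only reaches (1,4)(W), (0,4)(W), (4,1)(W), all W → L
(4,5): only reaches (1,5)(W), (0,5)(W), (4,2)(W), all W → L
(5,3): only reaches (2,3)(W), (1,3)(W), (5,0)(W), all W → L
(5,4): only reaches (2,4)(W), (1,4)(W), (5,1)(W), all W → L
(5,5): only reaches (2,5)(W), (1,5)(W), (5,2)(W), all W → L
(7,0): only reaches (4,0)(W), (3,0)(W), all W → L
(7,1): only reaches (4,1)(W), (3,1)(W), all W → L
(7,2): only reaches (4,2)(W), (3,2)(W), all W → L
(7,6): only reaches (4,6)(W), (3,6)(W), (7,3)(W), all W → L
(7,7): only reaches (4,7)(W), (3,7)(W), (7,4)(W), all W → L
Every other cell has at least one move into one of the L cells above, so it is W.
L cells per row: a=0: 5, a=1: 5, a=2: 5, a=3: 3, a=4: 3, a=5: 3, a=6: 0, a=7: 5; total 29.

29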